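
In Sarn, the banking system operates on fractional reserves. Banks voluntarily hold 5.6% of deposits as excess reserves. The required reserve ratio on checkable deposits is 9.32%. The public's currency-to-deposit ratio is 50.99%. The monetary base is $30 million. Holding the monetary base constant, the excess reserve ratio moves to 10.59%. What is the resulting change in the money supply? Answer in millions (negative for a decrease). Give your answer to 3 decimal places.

-4.837 million

Initially m₁ = (1 + 0.5099) / (0.0932 + 0.056 + 0.5099) ≈ 2.290851, so M₁ = 2.290851 × 30 ≈ 68.7255 million.
After the change m₂ = (1 + 0.5099) / (0.0932 + 0.1059 + 0.5099) ≈ 2.129619, so M₂ = 2.129619 × 30 ≈ 63.8886 million.
ΔM = M₂ − M₁ = 63.8886 − 68.7255 = -4.8369 million.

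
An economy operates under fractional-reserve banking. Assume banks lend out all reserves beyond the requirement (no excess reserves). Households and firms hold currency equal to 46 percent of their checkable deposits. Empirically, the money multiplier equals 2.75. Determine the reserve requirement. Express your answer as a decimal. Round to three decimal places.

0.071

Using m = 2.75. Since m = (1 + c)/(c + rr + e), the denominator satisfies c + rr + e = (1 + c)/m = (1 + 0.46) / 2.75 ≈ 0.530909.
With c = 0.46 and e = 0, the reserve requirement is 0.530909 − 0.46 − 0 = 0.070909.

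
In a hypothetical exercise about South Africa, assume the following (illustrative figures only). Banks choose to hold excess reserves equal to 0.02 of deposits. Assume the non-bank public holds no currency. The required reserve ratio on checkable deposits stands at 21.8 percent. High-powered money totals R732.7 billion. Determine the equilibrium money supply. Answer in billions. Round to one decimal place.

R3078.6 billion

The money multiplier is m = 1 / (rr + e) = 1 / (0.218 + 0.02) ≈ 4.20168.
So M = m × MB = 4.20168 × 732.7 ≈ 3078.5709 billion.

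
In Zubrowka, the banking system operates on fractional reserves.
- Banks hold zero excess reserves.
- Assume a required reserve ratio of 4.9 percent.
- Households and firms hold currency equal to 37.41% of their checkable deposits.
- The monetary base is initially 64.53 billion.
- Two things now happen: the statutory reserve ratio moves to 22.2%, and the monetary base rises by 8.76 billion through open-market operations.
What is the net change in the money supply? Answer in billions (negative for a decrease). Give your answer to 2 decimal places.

Before: m₁ = (1 + 0.3741) / (0.049 + 0.3741) ≈ 3.24770, MB₁ = 64.53, so M₁ = 3.24770 × 64.53 ≈ 209.5741 billion.
After: m₂ = (1 + 0.3741) / (0.222 + 0.3741) ≈ 2.30515, MB₂ = 64.53 + 8.76 = 73.29, so M₂ = 2.30515 × 73.29 ≈ 168.9444 billion.
ΔM = M₂ − M₁ = 168.9444 − 209.5741 = -40.6297 billion.

-40.63 billion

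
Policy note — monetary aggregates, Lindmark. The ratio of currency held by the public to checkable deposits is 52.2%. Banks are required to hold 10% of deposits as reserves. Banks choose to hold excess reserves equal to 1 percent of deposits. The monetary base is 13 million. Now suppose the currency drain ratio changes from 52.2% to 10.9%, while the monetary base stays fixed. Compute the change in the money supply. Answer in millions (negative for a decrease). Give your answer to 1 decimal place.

Initially m₁ = (1 + 0.522) / (0.1 + 0.01 + 0.522) ≈ 2.4082, so M₁ = 2.4082 × 13 = 31.3066 million.
After the change m₂ = (1 + 0.109) / (0.1 + 0.01 + 0.109) ≈ 5.0639, so M₂ = 5.0639 × 13 = 65.8307 million.
ΔM = M₂ − M₁ = 65.8307 − 31.3066 = 34.5241 million.

34.5 million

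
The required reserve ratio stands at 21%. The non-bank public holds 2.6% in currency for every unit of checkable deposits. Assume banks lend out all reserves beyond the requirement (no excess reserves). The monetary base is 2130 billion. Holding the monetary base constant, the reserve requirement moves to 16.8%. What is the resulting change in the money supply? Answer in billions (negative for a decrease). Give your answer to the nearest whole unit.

Initially m₁ = (1 + 0.026) / (0.21 + 0.026) ≈ 4.34746, so M₁ = 4.34746 × 2130 = 9260.0898 billion.
After the change m₂ = (1 + 0.026) / (0.168 + 0.026) ≈ 5.28866, so M₂ = 5.28866 × 2130 = 11264.8458 billion.
ΔM = M₂ − M₁ = 11264.8458 − 9260.0898 = 2004.756 billion.

2005 billion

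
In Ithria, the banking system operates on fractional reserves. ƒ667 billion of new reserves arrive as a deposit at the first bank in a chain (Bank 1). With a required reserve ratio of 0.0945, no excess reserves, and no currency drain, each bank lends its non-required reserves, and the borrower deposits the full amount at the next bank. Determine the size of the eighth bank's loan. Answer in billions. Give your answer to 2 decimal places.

ƒ301.46 billion

Each bank lends a fraction (1 − rr) = 0.9055 of the deposit it receives, so Bank 8 receives 667·0.9055^7 and lends 667·0.9055^8 ≈ 301.4626 billion.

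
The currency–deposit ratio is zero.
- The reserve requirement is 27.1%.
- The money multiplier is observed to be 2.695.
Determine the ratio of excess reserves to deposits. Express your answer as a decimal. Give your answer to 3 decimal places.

0.100

Using m = 2.695. Since m = (1 + c)/(c + rr + e), the denominator satisfies c + rr + e = (1 + c)/m = (1 + 0) / 2.695 ≈ 0.371058.
With c = 0 and rr = 0.271, the ratio of excess reserves to deposits is 0.371058 − 0 − 0.271 = 0.100058.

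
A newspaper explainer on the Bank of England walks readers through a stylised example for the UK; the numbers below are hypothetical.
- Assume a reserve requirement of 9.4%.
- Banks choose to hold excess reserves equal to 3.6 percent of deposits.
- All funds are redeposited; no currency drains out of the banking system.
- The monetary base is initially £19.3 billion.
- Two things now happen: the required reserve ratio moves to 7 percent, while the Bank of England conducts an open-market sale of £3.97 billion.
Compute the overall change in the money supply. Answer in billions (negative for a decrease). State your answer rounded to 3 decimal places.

Before: m₁ = 1 / (0.094 + 0.036) ≈ 7.692308, MB₁ = 19.3, so M₁ = 7.692308 × 19.3 ≈ 148.4615 billion.
After: m₂ = 1 / (0.07 + 0.036) ≈ 9.433962, MB₂ = 19.3 − 3.97 = 15.33, so M₂ = 9.433962 × 15.33 ≈ 144.6226 billion.
ΔM = M₂ − M₁ = 144.6226 − 148.4615 = -3.8389 billion.

-3.839 billion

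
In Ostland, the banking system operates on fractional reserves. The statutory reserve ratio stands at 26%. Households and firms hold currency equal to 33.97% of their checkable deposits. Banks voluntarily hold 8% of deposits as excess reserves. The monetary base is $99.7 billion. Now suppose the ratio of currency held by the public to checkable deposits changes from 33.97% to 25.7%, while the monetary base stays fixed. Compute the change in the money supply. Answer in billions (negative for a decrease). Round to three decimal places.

$13.411 billion

Initially m₁ = (1 + 0.3397) / (0.26 + 0.08 + 0.3397) ≈ 1.971017, so M₁ = 1.971017 × 99.7 ≈ 196.5104 billion.
After the change m₂ = (1 + 0.257) / (0.26 + 0.08 + 0.257) ≈ 2.105528, so M₂ = 2.105528 × 99.7 ≈ 209.9211 billion.
ΔM = M₂ − M₁ = 209.9211 − 196.5104 = 13.4107 billion.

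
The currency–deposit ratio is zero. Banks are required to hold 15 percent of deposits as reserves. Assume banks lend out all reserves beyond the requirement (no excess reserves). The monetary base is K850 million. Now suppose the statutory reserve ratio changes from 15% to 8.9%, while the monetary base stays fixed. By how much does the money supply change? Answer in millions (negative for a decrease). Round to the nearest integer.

Initially m₁ = 1 / (0.15) ≈ 6.6667, so M₁ = 6.6667 × 850 = 5666.695 million.
After the change m₂ = 1 / (0.089) ≈ 11.2360, so M₂ = 11.2360 × 850 = 9550.6 million.
ΔM = M₂ − M₁ = 9550.6 − 5666.695 = 3883.905 million.

K3884 million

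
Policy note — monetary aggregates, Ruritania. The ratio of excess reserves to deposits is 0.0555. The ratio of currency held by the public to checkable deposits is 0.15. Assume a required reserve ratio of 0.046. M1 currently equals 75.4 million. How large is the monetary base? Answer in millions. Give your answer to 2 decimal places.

The money multiplier is m = (1 + c) / (rr + e + c) = (1 + 0.15) / (0.046 + 0.0555 + 0.15) ≈ 4.57256.
MB = M / m = 75.4 / 4.57256 ≈ 16.4897 million.

16.49 million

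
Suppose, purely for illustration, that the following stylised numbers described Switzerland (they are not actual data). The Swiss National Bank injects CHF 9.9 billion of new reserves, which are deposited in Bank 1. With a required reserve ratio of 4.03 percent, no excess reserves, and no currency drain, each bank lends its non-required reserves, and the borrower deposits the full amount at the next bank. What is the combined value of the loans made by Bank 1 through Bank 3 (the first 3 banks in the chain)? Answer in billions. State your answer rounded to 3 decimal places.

Bank i lends (1 − rr)^i of the original deposit: Bank 1 lends 9.9·0.9597 ≈ 9.5010, Bank 2 lends 9.9·0.9597² ≈ 9.1181, and so on.
Summing a geometric series: total = 9.9·[0.9597·(1 − 0.9597^3) / (1 − 0.9597)] ≈ 27.3698 billion.

CHF 27.370 billion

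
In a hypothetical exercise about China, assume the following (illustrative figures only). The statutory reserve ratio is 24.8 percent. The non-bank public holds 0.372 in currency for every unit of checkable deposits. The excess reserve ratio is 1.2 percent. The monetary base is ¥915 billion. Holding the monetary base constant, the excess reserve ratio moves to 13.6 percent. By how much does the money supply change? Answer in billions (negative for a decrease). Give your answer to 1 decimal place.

-325.8 billion

Initially m₁ = (1 + 0.372) / (0.248 + 0.012 + 0.372) ≈ 2.17089, so M₁ = 2.17089 × 915 ≈ 1986.3644 billion.
After the change m₂ = (1 + 0.372) / (0.248 + 0.136 + 0.372) ≈ 1.81481, so M₂ = 1.81481 × 915 ≈ 1660.5512 billion.
ΔM = M₂ − M₁ = 1660.5512 − 1986.3644 = -325.8132 billion.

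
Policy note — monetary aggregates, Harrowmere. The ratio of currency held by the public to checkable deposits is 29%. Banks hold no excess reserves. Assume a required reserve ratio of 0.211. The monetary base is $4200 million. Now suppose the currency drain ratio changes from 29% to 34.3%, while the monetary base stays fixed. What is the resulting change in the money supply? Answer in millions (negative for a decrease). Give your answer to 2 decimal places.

-632.78 million

Initially m₁ = (1 + 0.29) / (0.211 + 0.29) = 2.5748503, so M₁ = 2.5748503 × 4200 ≈ 10814.3713 million.
After the change m₂ = (1 + 0.343) / (0.211 + 0.343) ≈ 2.4241877, so M₂ = 2.4241877 × 4200 ≈ 10181.5883 million.
ΔM = M₂ − M₁ = 10181.5883 − 10814.3713 = -632.783 million.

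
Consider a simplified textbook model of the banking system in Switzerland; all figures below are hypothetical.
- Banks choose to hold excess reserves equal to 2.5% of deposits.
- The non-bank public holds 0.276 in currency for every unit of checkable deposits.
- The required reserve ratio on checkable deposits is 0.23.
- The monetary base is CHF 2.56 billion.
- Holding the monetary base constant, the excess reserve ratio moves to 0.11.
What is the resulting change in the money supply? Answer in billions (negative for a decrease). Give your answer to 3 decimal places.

Initially m₁ = (1 + 0.276) / (0.23 + 0.025 + 0.276) ≈ 2.40301, so M₁ = 2.40301 × 2.56 ≈ 6.1517 billion.
After the change m₂ = (1 + 0.276) / (0.23 + 0.11 + 0.276) ≈ 2.07143, so M₂ = 2.07143 × 2.56 ≈ 5.3029 billion.
ΔM = M₂ − M₁ = 5.3029 − 6.1517 = -0.8488 billion.

-0.849 billion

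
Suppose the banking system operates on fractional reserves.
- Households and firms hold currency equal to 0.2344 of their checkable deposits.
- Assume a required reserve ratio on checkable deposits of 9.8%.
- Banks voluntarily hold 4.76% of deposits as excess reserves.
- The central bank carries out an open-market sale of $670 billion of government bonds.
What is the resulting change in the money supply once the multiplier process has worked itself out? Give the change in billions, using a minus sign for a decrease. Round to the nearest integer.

The money multiplier is m = (1 + c) / (rr + e + c) = (1 + 0.2344) / (0.098 + 0.0476 + 0.2344) ≈ 3.2484.
The sale removes 670 billion of base, so ΔM = m × ΔMB = 3.2484 × (−670) = -2176.428 billion.

-2176 billion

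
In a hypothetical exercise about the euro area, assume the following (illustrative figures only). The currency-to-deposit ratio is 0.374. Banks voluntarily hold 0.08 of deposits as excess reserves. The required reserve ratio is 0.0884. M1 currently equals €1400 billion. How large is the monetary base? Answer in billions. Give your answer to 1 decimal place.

€552.7 billion

The money multiplier is m = (1 + c) / (rr + e + c) = (1 + 0.374) / (0.0884 + 0.08 + 0.374) ≈ 2.533186.
MB = M / m = 1400 / 2.533186 ≈ 552.6637 billion.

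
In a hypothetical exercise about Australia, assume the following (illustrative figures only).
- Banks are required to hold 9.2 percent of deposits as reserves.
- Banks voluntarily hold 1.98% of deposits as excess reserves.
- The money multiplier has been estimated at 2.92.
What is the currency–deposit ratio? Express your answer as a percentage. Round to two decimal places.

35.08%

Using m = 2.92. From m = (1 + c)/(c + rr + e), rearranging gives 1 + c = m·(c + rr + e), so c·(1 − m) = m·(rr + e) − 1.
Hence c = [m·(rr + e) − 1]/(1 − m) = [2.92 × (0.092 + 0.0198) − 1] / (1 − 2.92) ≈ 0.350804.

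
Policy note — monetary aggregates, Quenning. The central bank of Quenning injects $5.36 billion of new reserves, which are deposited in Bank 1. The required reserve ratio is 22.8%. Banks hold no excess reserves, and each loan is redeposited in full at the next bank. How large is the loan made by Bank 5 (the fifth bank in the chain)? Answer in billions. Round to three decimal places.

Each bank lends a fraction (1 − rr) = 0.7720 of the deposit it receives, so Bank 5 receives 5.36·0.7720^4 and lends 5.36·0.7720^5 ≈ 1.4698 billion.

$1.470 billion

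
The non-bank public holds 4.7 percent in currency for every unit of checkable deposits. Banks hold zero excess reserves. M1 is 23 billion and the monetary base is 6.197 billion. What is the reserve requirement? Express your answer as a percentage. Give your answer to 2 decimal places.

Using m = M/MB = 23/6.197 ≈ 3.711473. Since m = (1 + c)/(c + rr + e), the denominator satisfies c + rr + e = (1 + c)/m = (1 + 0.047) / 3.711473 ≈ 0.282098.
With c = 0.047 and e = 0, the reserve requirement is 0.282098 − 0.047 − 0 = 0.235098.

23.51%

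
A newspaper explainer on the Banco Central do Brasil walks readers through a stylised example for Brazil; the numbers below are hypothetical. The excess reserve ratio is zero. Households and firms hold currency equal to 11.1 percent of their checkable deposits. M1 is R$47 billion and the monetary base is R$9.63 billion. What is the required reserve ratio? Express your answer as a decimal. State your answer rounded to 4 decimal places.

Using m = M/MB = 47/9.63 ≈ 4.880582. Since m = (1 + c)/(c + rr + e), the denominator satisfies c + rr + e = (1 + c)/m = (1 + 0.111) / 4.880582 ≈ 0.227637.
With c = 0.111 and e = 0, the required reserve ratio is 0.227637 − 0.111 − 0 = 0.116637.

0.1166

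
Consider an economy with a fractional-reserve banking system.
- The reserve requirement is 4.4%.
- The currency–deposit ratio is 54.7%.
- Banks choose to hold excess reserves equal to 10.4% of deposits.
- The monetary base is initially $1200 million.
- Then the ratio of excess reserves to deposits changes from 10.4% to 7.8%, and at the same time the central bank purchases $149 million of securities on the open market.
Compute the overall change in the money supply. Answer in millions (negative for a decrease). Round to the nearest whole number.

Before: m₁ = (1 + 0.547) / (0.044 + 0.104 + 0.547) ≈ 2.22590, MB₁ = 1200, so M₁ = 2.22590 × 1200 = 2671.08 million.
After: m₂ = (1 + 0.547) / (0.044 + 0.078 + 0.547) ≈ 2.31241, MB₂ = 1200 + 149 = 1349, so M₂ = 2.31241 × 1349 ≈ 3119.4411 million.
ΔM = M₂ − M₁ = 3119.4411 − 2671.08 = 448.3611 million.

$448 million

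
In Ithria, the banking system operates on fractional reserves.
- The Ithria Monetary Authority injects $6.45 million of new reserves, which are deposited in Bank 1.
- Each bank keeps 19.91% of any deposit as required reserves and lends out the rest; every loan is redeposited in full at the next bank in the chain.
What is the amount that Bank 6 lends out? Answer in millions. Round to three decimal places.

Each bank lends a fraction (1 − rr) = 0.8009 of the deposit it receives, so Bank 6 receives 6.45·0.8009^5 and lends 6.45·0.8009^6 ≈ 1.7023 million.

$1.702 million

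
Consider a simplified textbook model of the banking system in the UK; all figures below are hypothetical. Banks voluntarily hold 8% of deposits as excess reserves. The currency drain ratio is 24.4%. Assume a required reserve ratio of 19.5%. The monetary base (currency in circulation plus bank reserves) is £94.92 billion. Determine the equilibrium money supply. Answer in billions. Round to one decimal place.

£227.5 billion

The money multiplier is m = (1 + c) / (rr + e + c) = (1 + 0.244) / (0.195 + 0.08 + 0.244) ≈ 2.3969.
So M = m × MB = 2.3969 × 94.92 ≈ 227.5137 billion.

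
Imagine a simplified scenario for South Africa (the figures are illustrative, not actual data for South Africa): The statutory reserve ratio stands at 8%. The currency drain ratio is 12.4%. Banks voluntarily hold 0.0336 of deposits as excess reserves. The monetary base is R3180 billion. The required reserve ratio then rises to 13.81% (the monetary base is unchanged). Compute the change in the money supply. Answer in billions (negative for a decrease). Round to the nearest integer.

Initially m₁ = (1 + 0.124) / (0.08 + 0.0336 + 0.124) ≈ 4.73064, so M₁ = 4.73064 × 3180 = 15043.4352 billion.
After the change m₂ = (1 + 0.124) / (0.1381 + 0.0336 + 0.124) ≈ 3.80115, so M₂ = 3.80115 × 3180 = 12087.657 billion.
ΔM = M₂ − M₁ = 12087.657 − 15043.4352 = -2955.7782 billion.

-2956 billion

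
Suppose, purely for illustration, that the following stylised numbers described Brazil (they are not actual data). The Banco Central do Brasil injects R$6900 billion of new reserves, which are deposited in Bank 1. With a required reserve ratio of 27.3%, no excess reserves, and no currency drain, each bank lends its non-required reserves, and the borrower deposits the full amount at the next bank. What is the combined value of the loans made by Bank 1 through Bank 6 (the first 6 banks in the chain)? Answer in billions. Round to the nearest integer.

R$15662 billion

Bank i lends (1 − rr)^i of the original deposit: Bank 1 lends 6900·0.7270 = 5016.3000, Bank 2 lends 6900·0.7270² = 3646.8501, and so on.
Summing a geometric series: total = 6900·[0.7270·(1 − 0.7270^6) / (1 − 0.7270)] ≈ 15661.8657 billion.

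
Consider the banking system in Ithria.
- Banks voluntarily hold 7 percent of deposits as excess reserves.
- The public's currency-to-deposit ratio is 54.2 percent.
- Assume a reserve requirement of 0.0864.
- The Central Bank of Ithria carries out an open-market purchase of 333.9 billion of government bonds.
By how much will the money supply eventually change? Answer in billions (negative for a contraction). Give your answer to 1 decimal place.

The money multiplier is m = (1 + c) / (rr + e + c) = (1 + 0.542) / (0.0864 + 0.07 + 0.542) ≈ 2.20790.
The purchase adds 333.9 billion of base, so ΔM = m × ΔMB = 2.20790 × (+333.9) ≈ 737.2178 billion.

737.2 billion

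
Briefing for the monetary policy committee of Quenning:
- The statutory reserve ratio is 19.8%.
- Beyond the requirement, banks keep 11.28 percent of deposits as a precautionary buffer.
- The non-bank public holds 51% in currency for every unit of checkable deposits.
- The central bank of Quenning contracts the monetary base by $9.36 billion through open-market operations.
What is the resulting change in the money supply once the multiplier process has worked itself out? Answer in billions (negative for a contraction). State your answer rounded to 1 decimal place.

The money multiplier is m = (1 + c) / (rr + e + c) = (1 + 0.51) / (0.198 + 0.1128 + 0.51) ≈ 1.8397.
The sale removes 9.36 billion of base, so ΔM = m × ΔMB = 1.8397 × (−9.36) ≈ -17.2196 billion.

-17.2 billion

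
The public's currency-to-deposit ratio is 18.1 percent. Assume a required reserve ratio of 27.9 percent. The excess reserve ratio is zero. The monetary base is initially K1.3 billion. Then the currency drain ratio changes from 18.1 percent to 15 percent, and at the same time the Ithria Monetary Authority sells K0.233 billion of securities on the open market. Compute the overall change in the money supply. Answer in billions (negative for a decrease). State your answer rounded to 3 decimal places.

Before: m₁ = (1 + 0.181) / (0.279 + 0.181) ≈ 2.56739, MB₁ = 1.3, so M₁ = 2.56739 × 1.3 ≈ 3.3376 billion.
After: m₂ = (1 + 0.15) / (0.279 + 0.15) ≈ 2.68065, MB₂ = 1.3 − 0.233 = 1.067, so M₂ = 2.68065 × 1.067 ≈ 2.8603 billion.
ΔM = M₂ − M₁ = 2.8603 − 3.3376 = -0.4773 billion.

-0.477 billion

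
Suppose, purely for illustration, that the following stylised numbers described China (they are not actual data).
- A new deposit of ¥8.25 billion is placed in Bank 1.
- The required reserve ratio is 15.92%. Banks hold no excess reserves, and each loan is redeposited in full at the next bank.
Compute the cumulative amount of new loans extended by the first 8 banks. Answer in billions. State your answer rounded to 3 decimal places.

¥32.689 billion

Bank i lends (1 − rr)^i of the original deposit: Bank 1 lends 8.25·0.8408 = 6.9366, Bank 2 lends 8.25·0.8408² ≈ 5.8323, and so on.
Summing a geometric series: total = 8.25·[0.8408·(1 − 0.8408^8) / (1 − 0.8408)] ≈ 32.6887 billion.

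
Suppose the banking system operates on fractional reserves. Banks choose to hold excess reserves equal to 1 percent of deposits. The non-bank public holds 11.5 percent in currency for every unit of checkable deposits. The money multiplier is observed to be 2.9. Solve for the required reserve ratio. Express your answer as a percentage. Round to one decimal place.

Using m = 2.9. Since m = (1 + c)/(c + rr + e), the denominator satisfies c + rr + e = (1 + c)/m = (1 + 0.115) / 2.9 ≈ 0.384483.
With c = 0.115 and e = 0.01, the required reserve ratio is 0.384483 − 0.115 − 0.01 = 0.259483.

25.9%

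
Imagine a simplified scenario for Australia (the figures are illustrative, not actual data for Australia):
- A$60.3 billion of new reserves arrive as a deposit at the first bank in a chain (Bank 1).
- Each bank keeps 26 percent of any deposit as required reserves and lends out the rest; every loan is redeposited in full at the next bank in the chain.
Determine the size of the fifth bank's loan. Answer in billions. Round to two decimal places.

A$13.38 billion

Each bank lends a fraction (1 − rr) = 0.7400 of the deposit it receives, so Bank 5 receives 60.3·0.7400^4 and lends 60.3·0.7400^5 ≈ 13.3806 billion.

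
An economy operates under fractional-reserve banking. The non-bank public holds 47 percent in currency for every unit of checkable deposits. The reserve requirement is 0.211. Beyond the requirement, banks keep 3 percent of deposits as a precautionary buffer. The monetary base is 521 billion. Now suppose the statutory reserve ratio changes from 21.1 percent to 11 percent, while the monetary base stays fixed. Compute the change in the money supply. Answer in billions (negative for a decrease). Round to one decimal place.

178.4 billion

Initially m₁ = (1 + 0.47) / (0.211 + 0.03 + 0.47) ≈ 2.06751, so M₁ = 2.06751 × 521 ≈ 1077.1727 billion.
After the change m₂ = (1 + 0.47) / (0.11 + 0.03 + 0.47) ≈ 2.40984, so M₂ = 2.40984 × 521 ≈ 1255.5266 billion.
ΔM = M₂ − M₁ = 1255.5266 − 1077.1727 = 178.3539 billion.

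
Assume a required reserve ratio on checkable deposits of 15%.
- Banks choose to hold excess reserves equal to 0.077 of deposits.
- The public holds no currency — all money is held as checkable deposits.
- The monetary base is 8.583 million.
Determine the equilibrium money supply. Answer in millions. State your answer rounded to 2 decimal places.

The money multiplier is m = 1 / (rr + e) = 1 / (0.15 + 0.077) ≈ 4.4053.
So M = m × MB = 4.4053 × 8.583 ≈ 37.8107 million.

37.81 million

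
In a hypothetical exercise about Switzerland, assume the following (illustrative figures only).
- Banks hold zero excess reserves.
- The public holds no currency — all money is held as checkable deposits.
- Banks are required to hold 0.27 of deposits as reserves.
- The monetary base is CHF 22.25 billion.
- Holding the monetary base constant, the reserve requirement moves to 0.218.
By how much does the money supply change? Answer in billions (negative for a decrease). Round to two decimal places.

CHF 19.66 billion

Initially m₁ = 1 / (0.27) ≈ 3.70370, so M₁ = 3.70370 × 22.25 ≈ 82.4073 billion.
After the change m₂ = 1 / (0.218) ≈ 4.58716, so M₂ = 4.58716 × 22.25 ≈ 102.0643 billion.
ΔM = M₂ − M₁ = 102.0643 − 82.4073 = 19.657 billion.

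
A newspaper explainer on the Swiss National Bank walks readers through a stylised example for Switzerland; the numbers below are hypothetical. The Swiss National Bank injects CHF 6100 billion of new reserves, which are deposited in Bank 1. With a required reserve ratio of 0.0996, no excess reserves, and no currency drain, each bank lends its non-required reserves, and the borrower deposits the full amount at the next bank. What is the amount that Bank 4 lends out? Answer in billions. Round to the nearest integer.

CHF 4009 billion

Each bank lends a fraction (1 − rr) = 0.9004 of the deposit it receives, so Bank 4 receives 6100·0.9004^3 and lends 6100·0.9004^4 ≈ 4009.3298 billion.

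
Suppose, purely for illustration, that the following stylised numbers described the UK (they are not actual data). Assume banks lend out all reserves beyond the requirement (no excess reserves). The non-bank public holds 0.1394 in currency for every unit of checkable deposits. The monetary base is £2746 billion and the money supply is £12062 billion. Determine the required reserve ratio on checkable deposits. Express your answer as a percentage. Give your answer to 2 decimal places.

12.00%

Using m = M/MB = 12062/2746 ≈ 4.392571. Since m = (1 + c)/(c + rr + e), the denominator satisfies c + rr + e = (1 + c)/m = (1 + 0.1394) / 4.392571 ≈ 0.259393.
With c = 0.1394 and e = 0, the required reserve ratio on checkable deposits is 0.259393 − 0.1394 − 0 = 0.119993.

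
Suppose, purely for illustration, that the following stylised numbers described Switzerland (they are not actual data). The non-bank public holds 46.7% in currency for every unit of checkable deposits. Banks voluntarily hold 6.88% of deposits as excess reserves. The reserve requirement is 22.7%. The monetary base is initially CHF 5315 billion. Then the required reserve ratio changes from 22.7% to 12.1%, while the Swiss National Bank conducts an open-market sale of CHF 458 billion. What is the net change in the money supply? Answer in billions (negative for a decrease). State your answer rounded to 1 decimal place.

CHF 626.7 billion

Before: m₁ = (1 + 0.467) / (0.227 + 0.0688 + 0.467) ≈ 1.923178, MB₁ = 5315, so M₁ = 1.923178 × 5315 ≈ 10221.6911 billion.
After: m₂ = (1 + 0.467) / (0.121 + 0.0688 + 0.467) ≈ 2.233557, MB₂ = 5315 − 458 = 4857, so M₂ = 2.233557 × 4857 ≈ 10848.3863 billion.
ΔM = M₂ − M₁ = 10848.3863 − 10221.6911 = 626.6952 billion.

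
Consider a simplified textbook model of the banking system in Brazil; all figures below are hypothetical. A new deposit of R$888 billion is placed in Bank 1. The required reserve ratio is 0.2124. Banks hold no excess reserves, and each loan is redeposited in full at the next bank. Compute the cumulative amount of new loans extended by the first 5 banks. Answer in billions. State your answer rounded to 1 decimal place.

R$2294.9 billion

Bank i lends (1 − rr)^i of the original deposit: Bank 1 lends 888·0.7876 = 699.3888, Bank 2 lends 888·0.7876² ≈ 550.8386, and so on.
Summing a geometric series: total = 888·[0.7876·(1 − 0.7876^5) / (1 − 0.7876)] ≈ 2294.8779 billion.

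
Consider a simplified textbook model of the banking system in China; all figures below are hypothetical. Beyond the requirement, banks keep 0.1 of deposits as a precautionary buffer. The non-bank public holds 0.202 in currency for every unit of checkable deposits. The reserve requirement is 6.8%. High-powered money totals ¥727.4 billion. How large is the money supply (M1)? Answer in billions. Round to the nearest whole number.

¥2363 billion

The money multiplier is m = (1 + c) / (rr + e + c) = (1 + 0.202) / (0.068 + 0.1 + 0.202) ≈ 3.2486.
So M = m × MB = 3.2486 × 727.4 ≈ 2363.0316 billion.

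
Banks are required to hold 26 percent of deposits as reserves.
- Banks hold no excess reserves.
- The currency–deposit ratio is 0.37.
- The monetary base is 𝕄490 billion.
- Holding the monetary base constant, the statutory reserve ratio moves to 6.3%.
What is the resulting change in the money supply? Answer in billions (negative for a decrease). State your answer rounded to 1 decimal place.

𝕄484.8 billion

Initially m₁ = (1 + 0.37) / (0.26 + 0.37) ≈ 2.17460, so M₁ = 2.17460 × 490 = 1065.554 billion.
After the change m₂ = (1 + 0.37) / (0.063 + 0.37) ≈ 3.16397, so M₂ = 3.16397 × 490 = 1550.3453 billion.
ΔM = M₂ − M₁ = 1550.3453 − 1065.554 = 484.7913 billion.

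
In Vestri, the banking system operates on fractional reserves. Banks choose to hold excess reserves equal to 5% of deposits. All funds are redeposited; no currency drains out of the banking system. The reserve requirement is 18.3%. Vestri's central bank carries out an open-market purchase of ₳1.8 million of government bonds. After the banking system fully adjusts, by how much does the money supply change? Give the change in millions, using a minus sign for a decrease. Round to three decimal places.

The money multiplier is m = 1 / (rr + e) = 1 / (0.183 + 0.05) ≈ 4.29185.
The purchase adds 1.8 million of base, so ΔM = m × ΔMB = 4.29185 × (+1.8) ≈ 7.7253 million.

₳7.725 million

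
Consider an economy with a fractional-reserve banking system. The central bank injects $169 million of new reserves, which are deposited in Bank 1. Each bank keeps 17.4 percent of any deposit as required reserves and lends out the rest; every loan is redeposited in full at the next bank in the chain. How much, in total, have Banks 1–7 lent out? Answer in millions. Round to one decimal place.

$591.8 million

Bank i lends (1 − rr)^i of the original deposit: Bank 1 lends 169·0.8260 = 139.5940, Bank 2 lends 169·0.8260² ≈ 115.3046, and so on.
Summing a geometric series: total = 169·[0.8260·(1 − 0.8260^7) / (1 − 0.8260)] ≈ 591.8004 million.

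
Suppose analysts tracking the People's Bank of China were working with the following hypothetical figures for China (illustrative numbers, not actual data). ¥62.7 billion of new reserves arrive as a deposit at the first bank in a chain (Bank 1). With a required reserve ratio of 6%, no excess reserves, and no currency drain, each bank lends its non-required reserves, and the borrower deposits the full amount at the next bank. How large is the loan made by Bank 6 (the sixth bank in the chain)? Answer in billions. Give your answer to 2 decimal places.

¥43.25 billion

Each bank lends a fraction (1 − rr) = 0.9400 of the deposit it receives, so Bank 6 receives 62.7·0.9400^5 and lends 62.7·0.9400^6 ≈ 43.2548 billion.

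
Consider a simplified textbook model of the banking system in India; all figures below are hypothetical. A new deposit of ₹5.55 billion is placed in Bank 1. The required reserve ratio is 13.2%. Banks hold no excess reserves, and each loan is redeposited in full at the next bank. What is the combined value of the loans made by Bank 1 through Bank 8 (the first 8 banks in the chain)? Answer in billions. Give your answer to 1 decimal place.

Bank i lends (1 − rr)^i of the original deposit: Bank 1 lends 5.55·0.8680 = 4.8174, Bank 2 lends 5.55·0.8680² ≈ 4.1815, and so on.
Summing a geometric series: total = 5.55·[0.8680·(1 − 0.8680^8) / (1 − 0.8680)] ≈ 24.7357 billion.

₹24.7 billion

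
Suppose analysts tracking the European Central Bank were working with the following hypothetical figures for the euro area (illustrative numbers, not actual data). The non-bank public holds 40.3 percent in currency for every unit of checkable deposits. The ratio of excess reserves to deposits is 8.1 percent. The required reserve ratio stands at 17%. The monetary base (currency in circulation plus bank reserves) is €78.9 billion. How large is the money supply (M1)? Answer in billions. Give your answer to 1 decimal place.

€169.3 billion

The money multiplier is m = (1 + c) / (rr + e + c) = (1 + 0.403) / (0.17 + 0.081 + 0.403) ≈ 2.1453.
So M = m × MB = 2.1453 × 78.9 ≈ 169.2642 billion.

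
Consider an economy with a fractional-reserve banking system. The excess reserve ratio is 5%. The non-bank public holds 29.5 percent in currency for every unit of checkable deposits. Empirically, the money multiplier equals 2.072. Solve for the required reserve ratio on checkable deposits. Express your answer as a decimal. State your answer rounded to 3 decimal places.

Using m = 2.072. Since m = (1 + c)/(c + rr + e), the denominator satisfies c + rr + e = (1 + c)/m = (1 + 0.295) / 2.072 = 0.625000.
With c = 0.295 and e = 0.05, the required reserve ratio on checkable deposits is 0.625000 − 0.295 − 0.05 = 0.28.

0.280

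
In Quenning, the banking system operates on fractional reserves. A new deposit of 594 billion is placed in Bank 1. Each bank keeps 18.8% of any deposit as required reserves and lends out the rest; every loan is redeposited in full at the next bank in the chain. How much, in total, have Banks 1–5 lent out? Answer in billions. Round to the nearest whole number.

1660 billion

Bank i lends (1 − rr)^i of the original deposit: Bank 1 lends 594·0.8120 = 482.3280, Bank 2 lends 594·0.8120² ≈ 391.6503, and so on.
Summing a geometric series: total = 594·[0.8120·(1 − 0.8120^5) / (1 − 0.8120)] ≈ 1659.9153 billion.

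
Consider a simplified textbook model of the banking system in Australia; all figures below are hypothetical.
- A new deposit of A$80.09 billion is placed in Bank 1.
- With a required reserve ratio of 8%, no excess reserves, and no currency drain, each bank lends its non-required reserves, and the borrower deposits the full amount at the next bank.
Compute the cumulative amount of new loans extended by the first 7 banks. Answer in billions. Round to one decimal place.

A$407.2 billion

Bank i lends (1 − rr)^i of the original deposit: Bank 1 lends 80.09·0.9200 = 73.6828, Bank 2 lends 80.09·0.9200² ≈ 67.7882, and so on.
Summing a geometric series: total = 80.09·[0.9200·(1 − 0.9200^7) / (1 − 0.9200)] ≈ 407.2388 billion.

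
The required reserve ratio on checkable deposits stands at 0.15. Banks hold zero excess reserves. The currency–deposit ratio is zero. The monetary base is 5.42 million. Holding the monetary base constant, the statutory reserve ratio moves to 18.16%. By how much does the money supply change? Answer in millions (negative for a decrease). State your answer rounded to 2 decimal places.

-6.29 million

Initially m₁ = 1 / (0.15) ≈ 6.6667, so M₁ = 6.6667 × 5.42 ≈ 36.1335 million.
After the change m₂ = 1 / (0.1816) ≈ 5.5066, so M₂ = 5.5066 × 5.42 ≈ 29.8458 million.
ΔM = M₂ − M₁ = 29.8458 − 36.1335 = -6.2877 million.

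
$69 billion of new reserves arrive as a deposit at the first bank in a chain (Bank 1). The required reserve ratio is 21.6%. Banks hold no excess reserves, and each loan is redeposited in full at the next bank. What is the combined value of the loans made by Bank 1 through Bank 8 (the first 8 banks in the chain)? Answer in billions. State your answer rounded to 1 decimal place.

$214.7 billion

Bank i lends (1 − rr)^i of the original deposit: Bank 1 lends 69·0.7840 = 54.0960, Bank 2 lends 69·0.7840² ≈ 42.4113, and so on.
Summing a geometric series: total = 69·[0.7840·(1 − 0.7840^8) / (1 − 0.7840)] ≈ 214.6974 billion.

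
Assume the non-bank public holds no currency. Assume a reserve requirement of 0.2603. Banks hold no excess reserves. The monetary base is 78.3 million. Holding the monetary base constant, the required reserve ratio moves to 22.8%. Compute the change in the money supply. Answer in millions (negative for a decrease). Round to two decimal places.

42.61 million

Initially m₁ = 1 / (0.2603) ≈ 3.84172, so M₁ = 3.84172 × 78.3 ≈ 300.8067 million.
After the change m₂ = 1 / (0.228) ≈ 4.38596, so M₂ = 4.38596 × 78.3 ≈ 343.4207 million.
ΔM = M₂ − M₁ = 343.4207 − 300.8067 = 42.614 million.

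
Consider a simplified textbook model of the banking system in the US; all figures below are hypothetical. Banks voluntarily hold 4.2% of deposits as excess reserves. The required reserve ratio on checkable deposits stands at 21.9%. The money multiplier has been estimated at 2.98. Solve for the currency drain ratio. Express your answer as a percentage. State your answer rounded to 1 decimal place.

Using m = 2.98. From m = (1 + c)/(c + rr + e), rearranging gives 1 + c = m·(c + rr + e), so c·(1 − m) = m·(rr + e) − 1.
Hence c = [m·(rr + e) − 1]/(1 − m) = [2.98 × (0.219 + 0.042) − 1] / (1 − 2.98) ≈ 0.112232.

11.2%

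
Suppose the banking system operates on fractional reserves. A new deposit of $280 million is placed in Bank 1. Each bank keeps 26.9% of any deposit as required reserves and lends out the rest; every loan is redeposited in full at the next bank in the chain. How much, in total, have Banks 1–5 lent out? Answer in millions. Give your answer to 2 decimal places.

Bank i lends (1 − rr)^i of the original deposit: Bank 1 lends 280·0.7310 = 204.6800, Bank 2 lends 280·0.7310² ≈ 149.6211, and so on.
Summing a geometric series: total = 280·[0.7310·(1 − 0.7310^5) / (1 − 0.7310)] ≈ 602.0704 million.

$602.07 million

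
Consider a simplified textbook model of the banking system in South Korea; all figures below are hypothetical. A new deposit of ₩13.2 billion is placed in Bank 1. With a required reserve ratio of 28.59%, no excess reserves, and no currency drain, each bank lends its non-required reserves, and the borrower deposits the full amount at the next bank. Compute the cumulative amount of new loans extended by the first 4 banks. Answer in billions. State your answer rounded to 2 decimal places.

₩24.40 billion

Bank i lends (1 − rr)^i of the original deposit: Bank 1 lends 13.2·0.7141 ≈ 9.4261, Bank 2 lends 13.2·0.7141² ≈ 6.7312, and so on.
Summing a geometric series: total = 13.2·[0.7141·(1 − 0.7141^4) / (1 − 0.7141)] ≈ 24.3966 billion.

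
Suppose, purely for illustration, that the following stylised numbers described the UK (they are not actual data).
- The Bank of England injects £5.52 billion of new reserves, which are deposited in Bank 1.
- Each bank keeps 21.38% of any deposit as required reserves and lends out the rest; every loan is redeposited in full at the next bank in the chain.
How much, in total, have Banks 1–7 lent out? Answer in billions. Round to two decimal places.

£16.53 billion

Bank i lends (1 − rr)^i of the original deposit: Bank 1 lends 5.52·0.7862 ≈ 4.3398, Bank 2 lends 5.52·0.7862² ≈ 3.4120, and so on.
Summing a geometric series: total = 5.52·[0.7862·(1 − 0.7862^7) / (1 − 0.7862)] ≈ 16.5298 billion.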